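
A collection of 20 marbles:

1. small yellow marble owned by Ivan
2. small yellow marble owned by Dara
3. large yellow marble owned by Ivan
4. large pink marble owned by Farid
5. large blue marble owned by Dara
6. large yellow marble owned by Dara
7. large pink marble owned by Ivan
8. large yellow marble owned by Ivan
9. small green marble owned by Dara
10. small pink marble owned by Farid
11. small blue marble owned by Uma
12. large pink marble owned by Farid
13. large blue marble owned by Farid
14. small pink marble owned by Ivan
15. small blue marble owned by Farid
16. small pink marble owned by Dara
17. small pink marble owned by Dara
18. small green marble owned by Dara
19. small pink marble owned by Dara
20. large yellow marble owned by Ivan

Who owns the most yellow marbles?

Counts by owner (restricted to yellow marbles): Ivan→4, Dara→2, Uma→0, Farid→0.
The maximum is 4, held uniquely by Ivan.

Ivan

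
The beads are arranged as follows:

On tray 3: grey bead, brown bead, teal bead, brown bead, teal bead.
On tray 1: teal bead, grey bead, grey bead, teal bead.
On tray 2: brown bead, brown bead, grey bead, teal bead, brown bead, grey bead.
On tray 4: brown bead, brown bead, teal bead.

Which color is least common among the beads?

Counts by color: brown 7, teal 6, grey 5.
The minimum is 5, held uniquely by grey.

grey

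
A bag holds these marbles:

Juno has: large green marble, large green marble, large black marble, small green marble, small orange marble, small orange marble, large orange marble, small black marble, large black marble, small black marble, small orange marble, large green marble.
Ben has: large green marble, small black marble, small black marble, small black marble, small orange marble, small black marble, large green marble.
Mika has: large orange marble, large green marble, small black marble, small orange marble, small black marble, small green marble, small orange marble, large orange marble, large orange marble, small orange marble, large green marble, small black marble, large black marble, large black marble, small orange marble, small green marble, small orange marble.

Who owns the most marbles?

Mika

Counts by owner: Mika→17, Juno→12, Ben→7.
The maximum is 17, held uniquely by Mika.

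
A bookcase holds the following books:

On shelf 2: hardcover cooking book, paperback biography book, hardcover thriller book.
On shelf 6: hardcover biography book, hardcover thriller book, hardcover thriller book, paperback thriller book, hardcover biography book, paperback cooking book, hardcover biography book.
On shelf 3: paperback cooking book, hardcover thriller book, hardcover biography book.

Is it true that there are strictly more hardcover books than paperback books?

|hardcover books| = 9.
|paperback books| = 4.
The claim requires 9 > 4, which holds.

True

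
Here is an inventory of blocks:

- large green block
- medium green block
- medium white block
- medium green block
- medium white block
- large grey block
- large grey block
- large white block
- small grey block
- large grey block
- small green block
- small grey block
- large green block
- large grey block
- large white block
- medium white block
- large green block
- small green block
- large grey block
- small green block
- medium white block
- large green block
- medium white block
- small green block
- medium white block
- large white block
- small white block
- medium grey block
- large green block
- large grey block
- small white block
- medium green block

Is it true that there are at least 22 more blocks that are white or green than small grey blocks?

blocks that are white or green: 23.
small grey blocks: 2.
The claim requires 23 − 2 = 21 ≥ 22, which does not hold.

False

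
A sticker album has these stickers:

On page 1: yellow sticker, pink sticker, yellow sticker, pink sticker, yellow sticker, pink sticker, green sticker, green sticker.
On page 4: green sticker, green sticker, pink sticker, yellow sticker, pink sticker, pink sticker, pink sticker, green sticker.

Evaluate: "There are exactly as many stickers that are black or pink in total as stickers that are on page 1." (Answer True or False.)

There are 7 stickers that are black or pink.
There are 8 stickers on page 1.
The claim requires 7 = 8, which does not hold.

False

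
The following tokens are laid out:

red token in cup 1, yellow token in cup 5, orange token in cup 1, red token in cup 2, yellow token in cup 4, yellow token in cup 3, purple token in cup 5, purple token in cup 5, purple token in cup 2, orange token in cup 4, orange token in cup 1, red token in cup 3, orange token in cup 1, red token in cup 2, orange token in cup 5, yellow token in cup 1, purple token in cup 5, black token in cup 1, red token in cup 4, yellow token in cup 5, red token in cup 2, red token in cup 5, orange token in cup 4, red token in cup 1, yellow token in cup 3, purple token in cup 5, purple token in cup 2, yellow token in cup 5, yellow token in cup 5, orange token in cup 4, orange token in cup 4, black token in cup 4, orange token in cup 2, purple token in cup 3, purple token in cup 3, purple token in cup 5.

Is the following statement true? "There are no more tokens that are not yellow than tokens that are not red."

|tokens that are not yellow| = 28.
|tokens that are not red| = 28.
The claim requires 28 ≤ 28, which holds.

True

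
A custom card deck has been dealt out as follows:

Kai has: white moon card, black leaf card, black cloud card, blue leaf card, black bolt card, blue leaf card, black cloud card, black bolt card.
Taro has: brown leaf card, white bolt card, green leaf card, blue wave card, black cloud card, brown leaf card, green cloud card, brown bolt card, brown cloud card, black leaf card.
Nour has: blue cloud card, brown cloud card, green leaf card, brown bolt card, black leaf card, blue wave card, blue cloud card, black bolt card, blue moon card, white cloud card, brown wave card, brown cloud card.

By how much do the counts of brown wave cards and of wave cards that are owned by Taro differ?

0

brown wave cards: 1. wave cards owned by Taro: 1.
|1 − 1| = 1 − 1 = 0.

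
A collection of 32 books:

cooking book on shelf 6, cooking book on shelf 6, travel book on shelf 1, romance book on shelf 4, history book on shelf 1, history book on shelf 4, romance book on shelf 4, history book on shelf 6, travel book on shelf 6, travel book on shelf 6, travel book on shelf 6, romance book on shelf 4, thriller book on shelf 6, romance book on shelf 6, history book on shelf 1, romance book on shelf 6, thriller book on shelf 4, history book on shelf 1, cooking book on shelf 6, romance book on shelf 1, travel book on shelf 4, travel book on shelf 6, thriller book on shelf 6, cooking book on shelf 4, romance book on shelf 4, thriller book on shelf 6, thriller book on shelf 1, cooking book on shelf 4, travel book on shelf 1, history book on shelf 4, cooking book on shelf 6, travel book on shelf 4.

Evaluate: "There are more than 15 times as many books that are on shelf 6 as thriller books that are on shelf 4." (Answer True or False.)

books on shelf 6: 14.
thriller books on shelf 4: 1.
The claim requires 14 > 15 × 1 = 15, which does not hold.

False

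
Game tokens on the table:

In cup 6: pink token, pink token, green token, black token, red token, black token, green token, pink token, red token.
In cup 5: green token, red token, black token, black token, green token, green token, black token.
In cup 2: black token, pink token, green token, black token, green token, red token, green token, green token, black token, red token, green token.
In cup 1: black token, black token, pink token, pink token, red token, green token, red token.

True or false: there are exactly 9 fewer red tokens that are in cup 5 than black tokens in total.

There is 1 red token in cup 5.
There are 10 black tokens.
The claim requires 10 − 1 (= 9) to equal 9, which holds.

True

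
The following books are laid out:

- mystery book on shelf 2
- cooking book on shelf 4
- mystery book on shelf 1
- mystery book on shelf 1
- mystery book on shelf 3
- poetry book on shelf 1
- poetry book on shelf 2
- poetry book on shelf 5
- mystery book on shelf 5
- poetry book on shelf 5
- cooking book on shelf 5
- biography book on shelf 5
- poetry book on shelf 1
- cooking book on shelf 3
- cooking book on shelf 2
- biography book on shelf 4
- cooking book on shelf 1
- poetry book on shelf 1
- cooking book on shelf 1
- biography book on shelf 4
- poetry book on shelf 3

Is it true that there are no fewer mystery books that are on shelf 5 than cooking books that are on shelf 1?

|mystery books on shelf 5| = 1.
|cooking books on shelf 1| = 2.
The claim requires 1 ≥ 2, which does not hold.

False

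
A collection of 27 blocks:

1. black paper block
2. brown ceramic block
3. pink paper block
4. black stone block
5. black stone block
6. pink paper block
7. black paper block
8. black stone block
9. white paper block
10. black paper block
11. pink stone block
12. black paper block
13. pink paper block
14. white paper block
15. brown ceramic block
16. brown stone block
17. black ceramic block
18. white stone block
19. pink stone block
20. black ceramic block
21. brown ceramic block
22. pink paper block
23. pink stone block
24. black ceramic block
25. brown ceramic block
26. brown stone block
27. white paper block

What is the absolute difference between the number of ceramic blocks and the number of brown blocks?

1

ceramic blocks: 7. brown blocks: 6.
|7 − 6| = 7 − 6 = 1.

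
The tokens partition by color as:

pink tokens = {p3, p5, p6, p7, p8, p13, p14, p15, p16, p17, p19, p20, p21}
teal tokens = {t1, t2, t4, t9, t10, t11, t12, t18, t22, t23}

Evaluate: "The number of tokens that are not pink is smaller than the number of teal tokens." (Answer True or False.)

False

There are 10 tokens that are not pink.
There are 10 teal tokens.
The claim requires 10 < 10, which does not hold.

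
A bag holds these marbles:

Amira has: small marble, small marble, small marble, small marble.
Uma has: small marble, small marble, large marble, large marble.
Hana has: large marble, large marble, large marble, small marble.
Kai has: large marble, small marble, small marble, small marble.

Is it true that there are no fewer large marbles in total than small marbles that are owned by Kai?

True

large marbles: 6.
small marbles owned by Kai: 3.
The claim requires 6 ≥ 3, which holds.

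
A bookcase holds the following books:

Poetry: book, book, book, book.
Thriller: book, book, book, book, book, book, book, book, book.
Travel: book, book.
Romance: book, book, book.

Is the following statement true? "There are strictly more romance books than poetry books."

|romance books| = 3.
|poetry books| = 4.
The claim requires 3 > 4, which does not hold.

False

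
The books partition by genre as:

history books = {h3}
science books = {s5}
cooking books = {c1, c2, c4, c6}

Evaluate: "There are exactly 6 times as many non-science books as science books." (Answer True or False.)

False

There are 5 non-science books.
There is 1 science book.
The claim requires 5 = 6 × 1 = 6, which does not hold.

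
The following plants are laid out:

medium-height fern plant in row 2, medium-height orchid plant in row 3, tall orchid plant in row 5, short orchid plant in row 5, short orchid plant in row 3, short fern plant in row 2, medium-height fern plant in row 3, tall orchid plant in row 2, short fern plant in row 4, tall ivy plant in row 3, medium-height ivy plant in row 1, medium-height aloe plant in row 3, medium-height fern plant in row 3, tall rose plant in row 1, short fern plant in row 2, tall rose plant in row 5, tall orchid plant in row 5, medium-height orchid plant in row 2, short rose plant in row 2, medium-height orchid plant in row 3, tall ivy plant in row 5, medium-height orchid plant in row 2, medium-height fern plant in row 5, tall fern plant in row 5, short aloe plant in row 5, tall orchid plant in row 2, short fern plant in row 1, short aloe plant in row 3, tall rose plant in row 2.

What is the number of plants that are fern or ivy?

12

fern: 9; ivy: 3; together 9 + 3 = 12.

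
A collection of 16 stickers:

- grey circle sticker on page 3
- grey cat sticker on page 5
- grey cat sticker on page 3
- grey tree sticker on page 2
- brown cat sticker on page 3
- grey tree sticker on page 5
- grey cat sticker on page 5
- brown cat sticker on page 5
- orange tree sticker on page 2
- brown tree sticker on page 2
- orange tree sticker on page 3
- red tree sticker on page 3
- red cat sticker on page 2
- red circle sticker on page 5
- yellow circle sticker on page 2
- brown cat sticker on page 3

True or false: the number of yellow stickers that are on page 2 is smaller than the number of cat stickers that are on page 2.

False

|yellow stickers on page 2| = 1.
|cat stickers on page 2| = 1.
The claim requires 1 < 1, which does not hold.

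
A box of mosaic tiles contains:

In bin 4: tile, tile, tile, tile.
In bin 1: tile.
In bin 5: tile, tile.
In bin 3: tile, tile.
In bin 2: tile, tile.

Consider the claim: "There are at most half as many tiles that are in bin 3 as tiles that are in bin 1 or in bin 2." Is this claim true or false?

There are 2 tiles in bin 3.
There are 3 tiles in bin 1 or in bin 2.
The claim requires 2 × 2 = 4 ≤ 3, which does not hold.

False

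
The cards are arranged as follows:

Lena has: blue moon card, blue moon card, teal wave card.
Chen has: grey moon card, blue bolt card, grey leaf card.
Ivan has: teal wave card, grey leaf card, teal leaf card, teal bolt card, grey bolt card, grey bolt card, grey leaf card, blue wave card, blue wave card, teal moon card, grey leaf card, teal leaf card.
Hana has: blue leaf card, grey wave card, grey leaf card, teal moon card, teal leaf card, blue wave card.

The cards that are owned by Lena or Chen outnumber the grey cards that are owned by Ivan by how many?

1

cards owned by Lena or Chen: 6.
grey cards owned by Ivan: 5.
6 − 5 = 1.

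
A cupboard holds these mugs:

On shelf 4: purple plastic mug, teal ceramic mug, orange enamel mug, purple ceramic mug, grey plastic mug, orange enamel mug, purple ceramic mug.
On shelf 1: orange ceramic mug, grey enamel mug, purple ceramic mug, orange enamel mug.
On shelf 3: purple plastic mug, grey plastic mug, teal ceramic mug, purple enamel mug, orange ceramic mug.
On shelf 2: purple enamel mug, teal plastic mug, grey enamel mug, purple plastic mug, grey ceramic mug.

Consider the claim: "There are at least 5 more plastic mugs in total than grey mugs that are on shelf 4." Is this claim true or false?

plastic mugs: 6.
grey mugs on shelf 4: 1.
The claim requires 6 − 1 = 5 ≥ 5, which holds.

True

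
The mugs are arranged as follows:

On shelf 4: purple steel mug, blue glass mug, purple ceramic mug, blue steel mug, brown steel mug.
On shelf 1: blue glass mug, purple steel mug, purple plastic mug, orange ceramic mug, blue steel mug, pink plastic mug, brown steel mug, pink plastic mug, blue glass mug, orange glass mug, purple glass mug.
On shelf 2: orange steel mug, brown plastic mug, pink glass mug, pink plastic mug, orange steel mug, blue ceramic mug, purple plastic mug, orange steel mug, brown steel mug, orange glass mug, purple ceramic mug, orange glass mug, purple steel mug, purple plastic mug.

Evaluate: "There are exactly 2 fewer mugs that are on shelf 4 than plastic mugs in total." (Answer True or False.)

True

There are 5 mugs on shelf 4.
There are 7 plastic mugs.
The claim requires 7 − 5 (= 2) to equal 2, which holds.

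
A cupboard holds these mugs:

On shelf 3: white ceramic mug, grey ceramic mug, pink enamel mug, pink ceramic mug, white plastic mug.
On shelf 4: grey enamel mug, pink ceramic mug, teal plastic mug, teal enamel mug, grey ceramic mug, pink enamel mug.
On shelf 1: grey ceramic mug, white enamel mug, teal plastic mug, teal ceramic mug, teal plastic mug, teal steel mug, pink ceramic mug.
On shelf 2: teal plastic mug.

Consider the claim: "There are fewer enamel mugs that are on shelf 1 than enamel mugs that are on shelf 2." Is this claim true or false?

There is 1 enamel mug on shelf 1.
There are 0 enamel mugs on shelf 2.
The claim requires 1 < 0, which does not hold.

False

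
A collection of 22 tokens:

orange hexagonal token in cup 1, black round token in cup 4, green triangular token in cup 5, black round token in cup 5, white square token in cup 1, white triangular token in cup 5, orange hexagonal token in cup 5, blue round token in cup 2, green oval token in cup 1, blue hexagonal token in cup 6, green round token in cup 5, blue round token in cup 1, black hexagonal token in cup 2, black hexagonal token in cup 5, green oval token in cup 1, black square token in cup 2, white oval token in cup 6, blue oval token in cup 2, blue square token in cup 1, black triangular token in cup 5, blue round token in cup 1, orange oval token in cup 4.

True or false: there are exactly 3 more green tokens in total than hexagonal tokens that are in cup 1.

|green tokens| = 4.
|hexagonal tokens in cup 1| = 1.
The claim requires 4 − 1 (= 3) to equal 3, which holds.

True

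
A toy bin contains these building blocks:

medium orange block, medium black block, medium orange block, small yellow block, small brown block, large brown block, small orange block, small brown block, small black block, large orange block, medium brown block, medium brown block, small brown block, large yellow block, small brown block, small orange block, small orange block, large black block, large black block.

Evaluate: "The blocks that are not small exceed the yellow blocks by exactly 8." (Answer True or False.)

blocks that are not small: 10.
yellow blocks: 2.
The claim requires 10 − 2 (= 8) to equal 8, which holds.

True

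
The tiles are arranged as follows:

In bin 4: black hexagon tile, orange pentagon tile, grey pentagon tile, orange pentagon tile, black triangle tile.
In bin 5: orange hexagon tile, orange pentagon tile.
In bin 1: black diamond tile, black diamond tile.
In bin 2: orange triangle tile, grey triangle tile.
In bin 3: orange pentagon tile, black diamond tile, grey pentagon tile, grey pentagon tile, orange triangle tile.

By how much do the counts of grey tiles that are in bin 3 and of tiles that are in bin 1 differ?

grey tiles in bin 3: 2. tiles in bin 1: 2.
|2 − 2| = 2 − 2 = 0.

0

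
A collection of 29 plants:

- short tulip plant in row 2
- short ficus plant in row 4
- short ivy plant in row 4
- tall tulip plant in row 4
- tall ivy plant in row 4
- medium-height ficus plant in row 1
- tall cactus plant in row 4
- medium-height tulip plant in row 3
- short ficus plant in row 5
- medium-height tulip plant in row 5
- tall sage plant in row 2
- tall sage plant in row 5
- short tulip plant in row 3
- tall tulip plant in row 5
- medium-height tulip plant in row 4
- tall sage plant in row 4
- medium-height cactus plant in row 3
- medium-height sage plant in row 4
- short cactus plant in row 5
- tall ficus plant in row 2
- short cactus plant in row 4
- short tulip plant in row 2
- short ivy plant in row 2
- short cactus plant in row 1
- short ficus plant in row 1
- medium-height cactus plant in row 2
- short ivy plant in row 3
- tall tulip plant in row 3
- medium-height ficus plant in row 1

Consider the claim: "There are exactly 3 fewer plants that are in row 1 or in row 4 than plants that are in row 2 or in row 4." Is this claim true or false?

|plants in row 1 or in row 4| = 13.
|plants in row 2 or in row 4| = 15.
The claim requires 15 − 13 (= 2) to equal 3, which does not hold.

False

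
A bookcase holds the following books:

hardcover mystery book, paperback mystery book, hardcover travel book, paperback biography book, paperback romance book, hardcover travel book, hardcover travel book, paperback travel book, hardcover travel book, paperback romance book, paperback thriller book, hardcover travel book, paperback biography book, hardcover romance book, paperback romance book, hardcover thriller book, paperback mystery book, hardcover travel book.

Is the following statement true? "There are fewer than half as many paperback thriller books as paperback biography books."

False

paperback thriller books: 1.
paperback biography books: 2.
The claim requires 2 × 1 = 2 < 2, which does not hold.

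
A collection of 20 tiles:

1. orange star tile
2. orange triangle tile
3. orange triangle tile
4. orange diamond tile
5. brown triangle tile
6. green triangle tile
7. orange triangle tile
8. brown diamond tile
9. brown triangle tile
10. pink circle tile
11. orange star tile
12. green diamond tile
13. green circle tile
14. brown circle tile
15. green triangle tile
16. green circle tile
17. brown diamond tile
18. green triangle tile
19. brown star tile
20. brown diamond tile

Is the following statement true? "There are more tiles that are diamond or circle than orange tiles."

|tiles that are diamond or circle| = 9.
|orange tiles| = 6.
The claim requires 9 > 6, which holds.

True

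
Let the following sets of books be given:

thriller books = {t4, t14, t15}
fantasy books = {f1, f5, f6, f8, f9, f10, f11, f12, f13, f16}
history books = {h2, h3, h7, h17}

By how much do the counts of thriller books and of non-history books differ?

thriller books: 3. non-history books: 13.
|3 − 13| = 13 − 3 = 10.

10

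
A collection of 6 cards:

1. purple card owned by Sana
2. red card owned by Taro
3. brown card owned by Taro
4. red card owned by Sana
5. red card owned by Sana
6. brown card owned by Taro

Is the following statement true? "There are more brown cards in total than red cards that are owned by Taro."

There are 2 brown cards.
Count of red cards owned by Taro: 1.
The claim requires 2 > 1, which holds.

True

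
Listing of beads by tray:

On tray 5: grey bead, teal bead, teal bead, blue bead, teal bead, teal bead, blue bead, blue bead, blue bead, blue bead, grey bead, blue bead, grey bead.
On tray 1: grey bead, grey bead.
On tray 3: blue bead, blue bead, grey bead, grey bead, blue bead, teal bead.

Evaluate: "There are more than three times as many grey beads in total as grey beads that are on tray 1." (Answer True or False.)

There are 7 grey beads.
There are 2 grey beads on tray 1.
The claim requires 7 > 3 × 2 = 6, which holds.

True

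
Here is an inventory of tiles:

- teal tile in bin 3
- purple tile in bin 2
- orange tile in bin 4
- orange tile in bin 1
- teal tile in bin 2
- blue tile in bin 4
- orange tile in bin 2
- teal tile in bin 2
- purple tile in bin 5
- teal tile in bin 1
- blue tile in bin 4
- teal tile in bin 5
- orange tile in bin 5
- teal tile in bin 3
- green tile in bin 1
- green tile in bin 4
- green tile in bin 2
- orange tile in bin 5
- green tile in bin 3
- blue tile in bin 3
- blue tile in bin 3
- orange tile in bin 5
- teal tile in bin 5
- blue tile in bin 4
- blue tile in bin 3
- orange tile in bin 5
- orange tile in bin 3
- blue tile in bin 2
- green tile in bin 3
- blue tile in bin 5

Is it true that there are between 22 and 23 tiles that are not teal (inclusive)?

True

There are 23 tiles that are not teal.
The claim requires 22 ≤ 23 ≤ 23, which holds.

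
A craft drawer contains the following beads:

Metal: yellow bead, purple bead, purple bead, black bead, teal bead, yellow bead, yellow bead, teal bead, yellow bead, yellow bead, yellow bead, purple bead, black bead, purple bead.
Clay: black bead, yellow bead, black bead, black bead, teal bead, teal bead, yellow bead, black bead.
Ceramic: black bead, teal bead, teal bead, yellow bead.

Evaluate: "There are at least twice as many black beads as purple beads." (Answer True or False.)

False

|black beads| = 7.
|purple beads| = 4.
The claim requires 7 ≥ 2 × 4 = 8, which does not hold.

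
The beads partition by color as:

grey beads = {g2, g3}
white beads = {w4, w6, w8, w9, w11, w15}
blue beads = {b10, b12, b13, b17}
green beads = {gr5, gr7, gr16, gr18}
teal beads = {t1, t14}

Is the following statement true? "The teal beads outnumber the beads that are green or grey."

There are 2 teal beads.
There are 6 beads that are green or grey.
The claim requires 2 > 6, which does not hold.

False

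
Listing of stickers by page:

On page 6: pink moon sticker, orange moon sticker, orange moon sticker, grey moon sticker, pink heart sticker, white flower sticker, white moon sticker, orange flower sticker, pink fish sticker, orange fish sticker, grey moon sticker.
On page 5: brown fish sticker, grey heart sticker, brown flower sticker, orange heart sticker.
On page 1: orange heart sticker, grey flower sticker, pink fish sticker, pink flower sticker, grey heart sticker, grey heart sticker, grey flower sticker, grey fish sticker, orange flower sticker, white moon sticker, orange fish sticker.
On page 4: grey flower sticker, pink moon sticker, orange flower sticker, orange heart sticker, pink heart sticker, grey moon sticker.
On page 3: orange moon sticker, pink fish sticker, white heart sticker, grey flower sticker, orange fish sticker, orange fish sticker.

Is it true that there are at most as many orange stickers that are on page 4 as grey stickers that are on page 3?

False

orange stickers on page 4: 2.
grey stickers on page 3: 1.
The claim requires 2 ≤ 1, which does not hold.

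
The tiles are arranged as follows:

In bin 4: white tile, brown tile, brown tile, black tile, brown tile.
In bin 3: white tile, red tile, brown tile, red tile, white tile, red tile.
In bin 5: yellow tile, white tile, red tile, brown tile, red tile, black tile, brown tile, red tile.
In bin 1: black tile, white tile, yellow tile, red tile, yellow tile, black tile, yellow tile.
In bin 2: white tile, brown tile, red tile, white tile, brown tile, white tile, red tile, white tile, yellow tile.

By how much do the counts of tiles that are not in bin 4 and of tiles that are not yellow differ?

0

tiles that are not in bin 4: 30. tiles that are not yellow: 30.
|30 − 30| = 30 − 30 = 0.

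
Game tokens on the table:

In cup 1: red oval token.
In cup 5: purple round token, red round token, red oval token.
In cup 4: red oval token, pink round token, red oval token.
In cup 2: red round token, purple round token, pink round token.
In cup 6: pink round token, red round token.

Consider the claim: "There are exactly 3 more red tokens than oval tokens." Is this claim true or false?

red tokens: 7.
oval tokens: 4.
The claim requires 7 − 4 (= 3) to equal 3, which holds.

True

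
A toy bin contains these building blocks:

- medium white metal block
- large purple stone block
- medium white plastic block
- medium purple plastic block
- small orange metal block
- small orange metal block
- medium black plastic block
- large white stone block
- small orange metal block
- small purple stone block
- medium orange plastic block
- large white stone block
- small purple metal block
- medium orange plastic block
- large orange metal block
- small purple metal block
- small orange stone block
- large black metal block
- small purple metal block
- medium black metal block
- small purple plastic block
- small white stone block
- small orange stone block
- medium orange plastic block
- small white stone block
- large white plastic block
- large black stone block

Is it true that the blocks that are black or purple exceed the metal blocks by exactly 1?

|blocks that are black or purple| = 11.
|metal blocks| = 10.
The claim requires 11 − 10 (= 1) to equal 1, which holds.

True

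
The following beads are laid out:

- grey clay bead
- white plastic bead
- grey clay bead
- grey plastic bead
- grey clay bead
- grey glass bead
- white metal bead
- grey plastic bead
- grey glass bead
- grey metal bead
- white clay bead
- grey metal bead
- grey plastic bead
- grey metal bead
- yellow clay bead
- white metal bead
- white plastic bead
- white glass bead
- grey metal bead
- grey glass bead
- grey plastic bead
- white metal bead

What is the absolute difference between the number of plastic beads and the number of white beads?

plastic beads: 6. white beads: 7.
|6 − 7| = 7 − 6 = 1.

1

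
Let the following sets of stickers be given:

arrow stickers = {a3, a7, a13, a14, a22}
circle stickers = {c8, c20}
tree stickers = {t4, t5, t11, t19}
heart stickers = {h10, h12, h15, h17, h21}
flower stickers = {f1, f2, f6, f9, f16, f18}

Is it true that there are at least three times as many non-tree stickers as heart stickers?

True

|non-tree stickers| = 18.
|heart stickers| = 5.
The claim requires 18 ≥ 3 × 5 = 15, which holds.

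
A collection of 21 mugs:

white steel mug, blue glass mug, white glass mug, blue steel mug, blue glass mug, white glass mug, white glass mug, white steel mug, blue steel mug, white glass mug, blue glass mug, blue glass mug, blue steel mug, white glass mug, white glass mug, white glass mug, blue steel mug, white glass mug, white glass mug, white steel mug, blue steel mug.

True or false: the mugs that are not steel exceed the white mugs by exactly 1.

|mugs that are not steel| = 13.
|white mugs| = 12.
The claim requires 13 − 12 (= 1) to equal 1, which holds.

True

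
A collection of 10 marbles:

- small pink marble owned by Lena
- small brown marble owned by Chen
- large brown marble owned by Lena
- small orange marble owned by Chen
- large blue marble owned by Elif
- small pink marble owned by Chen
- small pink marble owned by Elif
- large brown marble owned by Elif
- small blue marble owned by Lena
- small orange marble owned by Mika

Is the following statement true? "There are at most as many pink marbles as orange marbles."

pink marbles: 3.
orange marbles: 2.
The claim requires 3 ≤ 2, which does not hold.

False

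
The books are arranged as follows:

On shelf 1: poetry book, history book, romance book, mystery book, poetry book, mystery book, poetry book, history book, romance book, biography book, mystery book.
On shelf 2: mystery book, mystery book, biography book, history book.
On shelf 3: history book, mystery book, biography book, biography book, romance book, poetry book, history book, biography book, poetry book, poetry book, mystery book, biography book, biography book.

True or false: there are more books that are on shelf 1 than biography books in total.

|books on shelf 1| = 11.
|biography books| = 7.
The claim requires 11 > 7, which holds.

True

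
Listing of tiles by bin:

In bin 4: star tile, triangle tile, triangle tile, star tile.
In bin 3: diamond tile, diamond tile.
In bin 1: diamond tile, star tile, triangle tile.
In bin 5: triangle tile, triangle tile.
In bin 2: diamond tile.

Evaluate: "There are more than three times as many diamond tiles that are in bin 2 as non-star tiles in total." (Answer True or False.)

False

diamond tiles in bin 2: 1.
non-star tiles: 9.
The claim requires 1 > 3 × 9 = 27, which does not hold.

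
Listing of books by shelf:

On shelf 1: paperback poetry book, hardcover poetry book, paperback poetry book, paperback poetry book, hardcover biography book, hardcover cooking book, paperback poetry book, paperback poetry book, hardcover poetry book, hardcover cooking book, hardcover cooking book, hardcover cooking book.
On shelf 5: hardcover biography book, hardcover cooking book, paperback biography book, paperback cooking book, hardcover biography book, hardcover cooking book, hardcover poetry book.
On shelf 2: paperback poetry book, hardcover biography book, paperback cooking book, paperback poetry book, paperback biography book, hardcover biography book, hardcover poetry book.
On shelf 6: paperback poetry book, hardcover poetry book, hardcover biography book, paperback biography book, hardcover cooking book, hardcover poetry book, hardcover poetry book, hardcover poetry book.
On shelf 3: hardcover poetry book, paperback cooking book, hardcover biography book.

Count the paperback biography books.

3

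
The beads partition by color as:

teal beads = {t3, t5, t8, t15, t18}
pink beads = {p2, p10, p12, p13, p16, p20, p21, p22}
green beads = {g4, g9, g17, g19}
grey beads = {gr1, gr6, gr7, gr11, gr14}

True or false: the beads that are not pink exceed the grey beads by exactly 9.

|beads that are not pink| = 14.
|grey beads| = 5.
The claim requires 14 − 5 (= 9) to equal 9, which holds.

True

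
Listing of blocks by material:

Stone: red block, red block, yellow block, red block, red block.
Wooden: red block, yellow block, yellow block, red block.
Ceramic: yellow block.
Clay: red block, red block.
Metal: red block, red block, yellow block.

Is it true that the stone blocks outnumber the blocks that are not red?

False

|stone blocks| = 5.
|blocks that are not red| = 5.
The claim requires 5 > 5, which does not hold.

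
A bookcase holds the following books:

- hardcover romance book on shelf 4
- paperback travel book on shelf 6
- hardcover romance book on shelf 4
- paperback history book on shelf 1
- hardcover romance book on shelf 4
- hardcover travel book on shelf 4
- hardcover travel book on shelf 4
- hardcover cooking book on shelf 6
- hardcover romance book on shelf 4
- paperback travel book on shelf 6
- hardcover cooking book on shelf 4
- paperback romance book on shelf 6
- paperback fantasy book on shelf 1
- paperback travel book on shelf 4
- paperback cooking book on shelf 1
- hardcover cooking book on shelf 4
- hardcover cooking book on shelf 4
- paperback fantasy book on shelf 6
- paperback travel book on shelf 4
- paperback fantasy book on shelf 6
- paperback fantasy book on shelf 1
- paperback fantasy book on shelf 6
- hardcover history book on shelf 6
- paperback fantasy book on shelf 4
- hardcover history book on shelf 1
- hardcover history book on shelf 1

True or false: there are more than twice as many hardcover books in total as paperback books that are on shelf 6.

True

There are 13 hardcover books.
There are 6 paperback books on shelf 6.
The claim requires 13 > 2 × 6 = 12, which holds.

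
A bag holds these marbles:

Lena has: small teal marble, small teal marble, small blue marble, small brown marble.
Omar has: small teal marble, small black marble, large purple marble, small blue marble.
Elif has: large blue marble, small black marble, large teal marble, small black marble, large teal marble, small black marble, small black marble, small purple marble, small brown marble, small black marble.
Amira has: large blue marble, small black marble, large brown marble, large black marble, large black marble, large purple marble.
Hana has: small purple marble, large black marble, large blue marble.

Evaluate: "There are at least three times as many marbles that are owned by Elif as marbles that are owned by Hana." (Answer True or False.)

Count of marbles owned by Elif: 10.
Count of marbles owned by Hana: 3.
The claim requires 10 ≥ 3 × 3 = 9, which holds.

True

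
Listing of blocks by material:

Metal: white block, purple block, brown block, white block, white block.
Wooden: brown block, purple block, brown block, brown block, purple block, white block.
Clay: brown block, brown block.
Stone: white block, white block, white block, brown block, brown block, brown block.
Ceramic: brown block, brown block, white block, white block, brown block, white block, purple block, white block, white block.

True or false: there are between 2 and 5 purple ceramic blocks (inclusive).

There is 1 purple ceramic block.
The claim requires 2 ≤ 1 ≤ 5, which does not hold.

False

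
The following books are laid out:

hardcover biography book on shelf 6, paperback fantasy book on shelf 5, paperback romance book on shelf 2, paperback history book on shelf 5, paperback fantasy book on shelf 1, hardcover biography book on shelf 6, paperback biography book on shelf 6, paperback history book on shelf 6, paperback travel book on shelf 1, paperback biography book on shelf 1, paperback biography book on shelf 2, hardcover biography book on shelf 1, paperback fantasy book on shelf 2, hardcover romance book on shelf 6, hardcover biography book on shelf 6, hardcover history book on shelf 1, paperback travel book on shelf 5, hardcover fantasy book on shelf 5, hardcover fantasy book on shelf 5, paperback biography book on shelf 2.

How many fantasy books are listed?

5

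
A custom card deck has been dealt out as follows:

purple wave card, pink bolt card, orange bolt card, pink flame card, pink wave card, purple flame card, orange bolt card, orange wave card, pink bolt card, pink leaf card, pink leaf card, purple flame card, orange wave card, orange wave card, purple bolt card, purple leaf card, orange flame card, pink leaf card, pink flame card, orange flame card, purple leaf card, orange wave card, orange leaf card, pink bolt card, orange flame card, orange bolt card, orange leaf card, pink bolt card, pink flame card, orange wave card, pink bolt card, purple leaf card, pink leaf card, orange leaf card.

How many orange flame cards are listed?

3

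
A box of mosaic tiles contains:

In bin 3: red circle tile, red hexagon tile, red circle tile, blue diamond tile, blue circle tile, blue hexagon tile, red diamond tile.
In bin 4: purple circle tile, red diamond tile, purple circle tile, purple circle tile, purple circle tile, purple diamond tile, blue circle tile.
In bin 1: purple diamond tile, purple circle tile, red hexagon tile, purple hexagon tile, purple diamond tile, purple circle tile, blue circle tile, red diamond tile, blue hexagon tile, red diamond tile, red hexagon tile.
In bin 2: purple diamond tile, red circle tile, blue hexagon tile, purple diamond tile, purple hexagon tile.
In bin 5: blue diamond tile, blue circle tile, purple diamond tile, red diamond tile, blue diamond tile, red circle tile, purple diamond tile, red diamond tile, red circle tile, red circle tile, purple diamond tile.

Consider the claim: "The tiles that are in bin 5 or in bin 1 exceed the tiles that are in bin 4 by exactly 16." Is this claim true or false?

There are 22 tiles in bin 5 or in bin 1.
There are 7 tiles in bin 4.
The claim requires 22 − 7 (= 15) to equal 16, which does not hold.

False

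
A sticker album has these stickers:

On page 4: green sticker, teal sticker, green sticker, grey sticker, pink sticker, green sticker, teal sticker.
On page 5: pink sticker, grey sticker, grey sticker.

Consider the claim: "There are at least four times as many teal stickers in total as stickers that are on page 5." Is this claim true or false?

|teal stickers| = 2.
|stickers on page 5| = 3.
The claim requires 2 ≥ 4 × 3 = 12, which does not hold.

False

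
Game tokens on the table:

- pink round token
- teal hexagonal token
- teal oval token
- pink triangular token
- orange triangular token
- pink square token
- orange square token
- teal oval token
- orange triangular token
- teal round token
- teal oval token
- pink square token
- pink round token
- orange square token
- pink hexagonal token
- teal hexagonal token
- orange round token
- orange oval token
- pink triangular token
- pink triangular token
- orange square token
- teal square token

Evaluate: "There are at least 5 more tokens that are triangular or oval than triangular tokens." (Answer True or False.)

|tokens that are triangular or oval| = 9.
|triangular tokens| = 5.
The claim requires 9 − 5 = 4 ≥ 5, which does not hold.

False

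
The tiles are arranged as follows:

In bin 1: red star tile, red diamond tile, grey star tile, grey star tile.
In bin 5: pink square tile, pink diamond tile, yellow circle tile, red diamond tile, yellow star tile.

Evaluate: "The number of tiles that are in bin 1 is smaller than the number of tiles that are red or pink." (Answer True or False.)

True

|tiles in bin 1| = 4.
|tiles that are red or pink| = 5.
The claim requires 4 < 5, which holds.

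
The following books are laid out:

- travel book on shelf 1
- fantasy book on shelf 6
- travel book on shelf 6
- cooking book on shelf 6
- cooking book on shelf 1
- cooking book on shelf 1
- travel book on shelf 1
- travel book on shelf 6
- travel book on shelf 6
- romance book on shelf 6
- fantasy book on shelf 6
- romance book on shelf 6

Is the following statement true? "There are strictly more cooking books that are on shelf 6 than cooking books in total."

|cooking books on shelf 6| = 1.
|cooking books| = 3.
The claim requires 1 > 3, which does not hold.

False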